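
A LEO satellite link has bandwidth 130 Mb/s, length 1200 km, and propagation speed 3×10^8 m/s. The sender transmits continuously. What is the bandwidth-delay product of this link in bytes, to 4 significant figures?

Propagation delay = 1200000 / 300000000 = 0.004 s.
BDP = R × t_prop = 130000000 × 0.004 = 520000 bits.
In bytes: 520000/8 = 65000 bytes.

65000 bytes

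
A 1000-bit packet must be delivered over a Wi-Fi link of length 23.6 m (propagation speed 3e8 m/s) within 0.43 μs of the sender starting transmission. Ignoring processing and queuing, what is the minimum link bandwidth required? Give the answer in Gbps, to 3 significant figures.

Propagation delay = 23.6 / 300000000 = 0.0786667 μs.
Transmission budget = 0.43 − 0.0786667 = 0.351333 μs.
R ≥ L / t_tx = 1000 bits / 3.51333e-07 s = 2.85 Gbps.

2.85 Gbps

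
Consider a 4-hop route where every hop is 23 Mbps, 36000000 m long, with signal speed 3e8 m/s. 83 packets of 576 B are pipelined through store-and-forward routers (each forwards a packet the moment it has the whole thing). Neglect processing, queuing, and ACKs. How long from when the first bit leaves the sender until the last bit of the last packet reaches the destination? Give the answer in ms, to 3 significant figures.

497 ms

Per-hop transmission t_tx = L/R = 4608/23000000 = 0.200348 ms.
Per-hop propagation t_prop = 36000000/300000000 = 120 ms.
Pipeline fill: first packet needs 4·t_tx to clear all hops; remaining 82 packets each add one t_tx.
Total = (4+83-1)·t_tx + 4·t_prop = 86·0.200348 + 4·120 = 497 ms.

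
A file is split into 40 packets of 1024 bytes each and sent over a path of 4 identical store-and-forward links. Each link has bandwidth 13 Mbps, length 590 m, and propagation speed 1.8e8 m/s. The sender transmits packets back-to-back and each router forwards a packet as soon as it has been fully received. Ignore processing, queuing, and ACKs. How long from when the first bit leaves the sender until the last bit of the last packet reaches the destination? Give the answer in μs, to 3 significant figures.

27100 μs

Per-hop transmission t_tx = L/R = 8192/13000000 = 630.154 μs.
Per-hop propagation t_prop = 590/180000000 = 3.27778 μs.
Pipeline fill: first packet needs 4·t_tx to clear all hops; remaining 39 packets each add one t_tx.
Total = (4+40-1)·t_tx + 4·t_prop = 43·630.154 + 4·3.27778 = 27100 μs.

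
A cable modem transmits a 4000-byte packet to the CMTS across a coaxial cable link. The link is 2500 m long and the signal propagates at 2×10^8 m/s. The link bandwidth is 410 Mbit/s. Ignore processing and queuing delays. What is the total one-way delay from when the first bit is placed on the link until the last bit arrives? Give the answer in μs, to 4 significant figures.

90.55 μs

L = 4000 × 8 = 32000 bits.
Transmission delay = L/R = 32000 / 410000000 = 78.0488 μs.
Propagation delay = d/s = 2500 m / 200000000 m/s = 12.5 μs.
Total = 90.55 μs.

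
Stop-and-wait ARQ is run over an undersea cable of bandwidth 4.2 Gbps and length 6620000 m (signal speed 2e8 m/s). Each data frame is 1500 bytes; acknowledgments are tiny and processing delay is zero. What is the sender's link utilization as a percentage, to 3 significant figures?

0.00432 %

t_tx = L/R = 12000/4200000000 = 2.85714e-06 s.
t_prop = 6620000/200000000 = 0.0331 s; RTT = 0.0662 s.
Cycle = t_tx + RTT = 0.0662029 s.
Utilization = t_tx / cycle = 2.85714e-06/0.0662029 = 0.00432 %.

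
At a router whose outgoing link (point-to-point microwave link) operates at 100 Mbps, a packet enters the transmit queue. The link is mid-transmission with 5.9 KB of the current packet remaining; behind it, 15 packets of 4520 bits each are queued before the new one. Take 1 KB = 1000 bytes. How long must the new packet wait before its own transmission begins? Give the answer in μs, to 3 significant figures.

1150 μs

Each queued packet: L/R = 4520/100000000 = 45.2 μs.
15 queued → 678 μs.
Plus remaining 47200 bits of current packet: 472 μs.
Queuing delay = 1150 μs.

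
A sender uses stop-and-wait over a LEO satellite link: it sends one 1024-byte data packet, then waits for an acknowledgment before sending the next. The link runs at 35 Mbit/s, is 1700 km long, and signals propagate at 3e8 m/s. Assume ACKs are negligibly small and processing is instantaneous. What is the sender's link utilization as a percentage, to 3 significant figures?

t_tx = L/R = 8192/35000000 = 0.000234057 s.
t_prop = 1700000/300000000 = 0.00566667 s; RTT = 0.0113333 s.
Cycle = t_tx + RTT = 0.0115674 s.
Utilization = t_tx / cycle = 0.000234057/0.0115674 = 2.02 %.

2.02 %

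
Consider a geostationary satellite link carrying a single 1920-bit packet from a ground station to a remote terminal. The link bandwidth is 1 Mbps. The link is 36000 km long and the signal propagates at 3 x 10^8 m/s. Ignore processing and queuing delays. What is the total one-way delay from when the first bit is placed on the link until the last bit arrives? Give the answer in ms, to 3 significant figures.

Transmission delay = L/R = 1920 / 1000000 = 1.92 ms.
Propagation delay = d/s = 36000000 m / 300000000 m/s = 120 ms.
Total = 122 ms.

122 ms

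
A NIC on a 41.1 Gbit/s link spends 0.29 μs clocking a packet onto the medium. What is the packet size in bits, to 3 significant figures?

L = R × t_tx = 41100000000 b/s × 2.9e-07 s = 11919 bits.

11900 bits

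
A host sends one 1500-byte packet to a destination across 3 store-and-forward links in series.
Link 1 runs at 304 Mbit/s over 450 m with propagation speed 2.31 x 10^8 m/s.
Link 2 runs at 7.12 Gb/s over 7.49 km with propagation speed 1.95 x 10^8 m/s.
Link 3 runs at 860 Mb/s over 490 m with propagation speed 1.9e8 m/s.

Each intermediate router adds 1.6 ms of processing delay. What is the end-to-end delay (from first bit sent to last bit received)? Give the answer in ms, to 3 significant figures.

3.30 ms

L = 1500 × 8 = 12000 bits.
Transmission delays (L/R per hop): 0.0394737, 0.00168539, 0.0139535 ms; sum = 0.0551126 ms.
Propagation delays (d/s per hop): 0.00194805, 0.0384103, 0.00257895 ms; sum = 0.0429373 ms.
Processing at 2 router(s): 2 × 1.6 ms = 3.2 ms.
End-to-end = 3.30 ms.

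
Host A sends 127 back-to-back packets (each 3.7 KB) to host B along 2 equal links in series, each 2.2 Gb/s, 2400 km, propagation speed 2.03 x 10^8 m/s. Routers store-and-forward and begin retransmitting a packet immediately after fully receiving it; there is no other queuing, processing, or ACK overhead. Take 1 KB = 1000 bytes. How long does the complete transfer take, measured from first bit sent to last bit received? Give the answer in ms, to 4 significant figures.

25.37 ms

Per-hop transmission t_tx = L/R = 29600/2200000000 = 0.0134545 ms.
Per-hop propagation t_prop = 2400000/2.03e+08 = 11.8227 ms.
Pipeline fill: first packet needs 2·t_tx to clear all hops; remaining 126 packets each add one t_tx.
Total = (2+127-1)·t_tx + 2·t_prop = 128·0.0134545 + 2·11.8227 = 25.37 ms.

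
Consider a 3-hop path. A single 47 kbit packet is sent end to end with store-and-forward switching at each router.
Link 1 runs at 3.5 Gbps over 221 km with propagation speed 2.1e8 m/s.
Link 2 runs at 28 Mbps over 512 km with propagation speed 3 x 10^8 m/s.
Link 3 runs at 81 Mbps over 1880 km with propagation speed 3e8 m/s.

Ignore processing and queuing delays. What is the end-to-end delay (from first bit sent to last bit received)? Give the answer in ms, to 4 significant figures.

11.30 ms

L = 47000 bits.
Transmission delays (L/R per hop): 0.0134286, 1.67857, 0.580247 ms; sum = 2.27225 ms.
Propagation delays (d/s per hop): 1.05238, 1.70667, 6.26667 ms; sum = 9.02571 ms.
End-to-end = 11.30 ms.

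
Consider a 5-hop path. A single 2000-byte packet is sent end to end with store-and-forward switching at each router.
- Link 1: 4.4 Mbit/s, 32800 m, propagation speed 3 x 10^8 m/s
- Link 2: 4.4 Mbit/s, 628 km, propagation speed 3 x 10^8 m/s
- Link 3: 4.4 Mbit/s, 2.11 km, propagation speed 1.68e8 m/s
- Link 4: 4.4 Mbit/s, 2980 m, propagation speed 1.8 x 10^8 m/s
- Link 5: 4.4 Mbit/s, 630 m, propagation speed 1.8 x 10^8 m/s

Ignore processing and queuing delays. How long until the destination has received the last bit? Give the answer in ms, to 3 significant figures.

L = 2000 × 8 = 16000 bits.
Transmission delay per hop = L/R = 16000/4400000 = 3.63636 ms; 5 hops → 18.1818 ms.
Propagation delays (d/s per hop): 0.109333, 2.09333, 0.0125595, 0.0165556, 0.0035 ms; sum = 2.23528 ms.
End-to-end = 20.4 ms.

20.4 ms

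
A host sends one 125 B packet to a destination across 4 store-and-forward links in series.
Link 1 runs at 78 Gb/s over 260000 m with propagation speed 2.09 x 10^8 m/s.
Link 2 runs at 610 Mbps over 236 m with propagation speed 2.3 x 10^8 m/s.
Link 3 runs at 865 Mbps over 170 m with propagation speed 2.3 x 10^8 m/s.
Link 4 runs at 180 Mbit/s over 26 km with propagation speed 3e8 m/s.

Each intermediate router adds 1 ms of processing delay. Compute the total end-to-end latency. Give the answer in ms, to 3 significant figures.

L = 125 × 8 = 1000 bits.
Transmission delays (L/R per hop): 1.28205e-05, 0.00163934, 0.00115607, 0.00555556 ms; sum = 0.00836379 ms.
Propagation delays (d/s per hop): 1.24402, 0.00102609, 0.00073913, 0.0866667 ms; sum = 1.33245 ms.
Processing at 3 router(s): 3 × 1 ms = 3 ms.
End-to-end = 4.34 ms.

4.34 ms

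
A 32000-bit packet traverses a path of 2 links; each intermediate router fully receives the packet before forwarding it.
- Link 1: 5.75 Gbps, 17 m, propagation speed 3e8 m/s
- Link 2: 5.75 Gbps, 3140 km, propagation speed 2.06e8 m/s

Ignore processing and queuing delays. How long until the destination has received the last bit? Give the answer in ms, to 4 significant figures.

15.25 ms

Transmission delay per hop = L/R = 32000/5750000000 = 0.00556522 ms; 2 hops → 0.0111304 ms.
Propagation delays (d/s per hop): 5.66667e-05, 15.2427 ms; sum = 15.2428 ms.
End-to-end = 15.25 ms.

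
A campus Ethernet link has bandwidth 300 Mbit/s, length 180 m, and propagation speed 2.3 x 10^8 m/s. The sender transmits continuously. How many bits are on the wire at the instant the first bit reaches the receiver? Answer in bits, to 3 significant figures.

235 bits

Propagation delay = 180 / 2.3e+08 = 7.82609e-07 s.
BDP = R × t_prop = 300000000 × 7.82609e-07 = 234.783 bits.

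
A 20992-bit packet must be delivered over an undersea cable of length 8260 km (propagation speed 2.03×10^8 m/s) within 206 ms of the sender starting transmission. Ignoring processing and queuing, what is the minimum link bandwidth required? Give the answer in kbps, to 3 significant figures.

Propagation delay = 8260000 / 2.03e+08 = 40.6897 ms.
Transmission budget = 206 − 40.6897 = 165.31 ms.
R ≥ L / t_tx = 20992 bits / 0.16531 s = 127 kbps.

127 kbps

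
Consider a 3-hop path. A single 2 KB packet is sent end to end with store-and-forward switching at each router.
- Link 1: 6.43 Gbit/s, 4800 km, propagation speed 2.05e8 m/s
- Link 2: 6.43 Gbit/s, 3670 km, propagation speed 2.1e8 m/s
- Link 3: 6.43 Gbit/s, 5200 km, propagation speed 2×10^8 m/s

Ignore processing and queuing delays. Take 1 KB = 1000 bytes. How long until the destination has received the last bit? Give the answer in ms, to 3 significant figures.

L = 16000 bits.
Transmission delay per hop = L/R = 16000/6430000000 = 0.00248834 ms; 3 hops → 0.00746501 ms.
Propagation delays (d/s per hop): 23.4146, 17.4762, 26 ms; sum = 66.8908 ms.
End-to-end = 66.9 ms.

66.9 ms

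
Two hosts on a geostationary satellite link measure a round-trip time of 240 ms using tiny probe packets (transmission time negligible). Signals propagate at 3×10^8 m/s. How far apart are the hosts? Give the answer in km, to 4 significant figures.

One-way propagation = RTT/2 = 120 ms.
d = s × t = 300000000 × 0.12 = 36000 km.

36000 km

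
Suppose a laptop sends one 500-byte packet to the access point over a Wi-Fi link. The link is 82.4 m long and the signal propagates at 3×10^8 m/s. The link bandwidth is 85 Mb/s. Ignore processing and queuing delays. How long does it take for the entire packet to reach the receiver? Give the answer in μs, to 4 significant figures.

47.33 μs

L = 500 × 8 = 4000 bits.
Transmission delay = L/R = 4000 / 85000000 = 47.0588 μs.
Propagation delay = d/s = 82.4 m / 300000000 m/s = 0.274667 μs.
Total = 47.33 μs.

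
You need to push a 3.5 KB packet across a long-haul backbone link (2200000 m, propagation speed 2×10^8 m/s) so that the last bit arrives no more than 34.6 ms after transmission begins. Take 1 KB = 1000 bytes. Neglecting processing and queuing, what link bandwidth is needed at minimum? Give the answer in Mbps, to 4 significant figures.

1.186 Mbps

L = 28000 bits.
Propagation delay = 2200000 / 200000000 = 11 ms.
Transmission budget = 34.6 − 11 = 23.6 ms.
R ≥ L / t_tx = 28000 bits / 0.0236 s = 1.186 Mbps.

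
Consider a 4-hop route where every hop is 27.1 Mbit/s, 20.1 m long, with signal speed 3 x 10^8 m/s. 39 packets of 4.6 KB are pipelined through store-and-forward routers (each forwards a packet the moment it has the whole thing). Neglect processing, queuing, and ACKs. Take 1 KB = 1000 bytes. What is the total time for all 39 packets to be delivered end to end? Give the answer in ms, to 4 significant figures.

57.03 ms

Per-hop transmission t_tx = L/R = 36800/27100000 = 1.35793 ms.
Per-hop propagation t_prop = 20.1/300000000 = 6.7e-05 ms.
Pipeline fill: first packet needs 4·t_tx to clear all hops; remaining 38 packets each add one t_tx.
Total = (4+39-1)·t_tx + 4·t_prop = 42·1.35793 + 4·6.7e-05 = 57.03 ms.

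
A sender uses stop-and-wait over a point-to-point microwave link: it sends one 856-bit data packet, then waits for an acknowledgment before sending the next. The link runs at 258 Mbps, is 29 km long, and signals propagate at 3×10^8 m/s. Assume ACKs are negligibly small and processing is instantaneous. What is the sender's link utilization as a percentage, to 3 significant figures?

1.69 %

t_tx = L/R = 856/258000000 = 3.31783e-06 s.
t_prop = 29000/300000000 = 9.66667e-05 s; RTT = 0.000193333 s.
Cycle = t_tx + RTT = 0.000196651 s.
Utilization = t_tx / cycle = 3.31783e-06/0.000196651 = 1.69 %.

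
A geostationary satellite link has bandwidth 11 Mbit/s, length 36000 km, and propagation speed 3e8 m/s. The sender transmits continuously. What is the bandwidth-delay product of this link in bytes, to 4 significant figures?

Propagation delay = 36000000 / 300000000 = 0.12 s.
BDP = R × t_prop = 11000000 × 0.12 = 1320000 bits.
In bytes: 1320000/8 = 165000 bytes.

165000 bytes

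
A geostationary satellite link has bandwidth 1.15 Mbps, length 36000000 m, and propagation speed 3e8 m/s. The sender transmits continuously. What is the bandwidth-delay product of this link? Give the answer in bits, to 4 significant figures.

Propagation delay = 36000000 / 300000000 = 0.12 s.
BDP = R × t_prop = 1150000 × 0.12 = 138000 bits.

138000 bits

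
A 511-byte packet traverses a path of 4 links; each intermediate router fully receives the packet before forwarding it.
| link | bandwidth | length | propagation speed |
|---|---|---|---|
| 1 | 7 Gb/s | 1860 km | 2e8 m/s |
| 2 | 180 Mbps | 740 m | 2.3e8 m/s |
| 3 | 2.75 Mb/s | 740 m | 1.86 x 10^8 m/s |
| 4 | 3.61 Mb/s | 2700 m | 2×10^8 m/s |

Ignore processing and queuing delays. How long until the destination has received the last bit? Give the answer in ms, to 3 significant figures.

L = 511 × 8 = 4088 bits.
Transmission delays (L/R per hop): 0.000584, 0.0227111, 1.48655, 1.13241 ms; sum = 2.64225 ms.
Propagation delays (d/s per hop): 9.3, 0.00321739, 0.00397849, 0.0135 ms; sum = 9.3207 ms.
End-to-end = 12.0 ms.

12.0 ms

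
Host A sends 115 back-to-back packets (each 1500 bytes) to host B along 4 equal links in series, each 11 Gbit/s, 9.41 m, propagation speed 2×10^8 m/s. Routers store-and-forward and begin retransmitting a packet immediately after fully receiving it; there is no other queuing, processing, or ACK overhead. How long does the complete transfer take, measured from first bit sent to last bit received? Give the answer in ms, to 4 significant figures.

Per-hop transmission t_tx = L/R = 12000/11000000000 = 0.00109091 ms.
Per-hop propagation t_prop = 9.41/200000000 = 4.705e-05 ms.
Pipeline fill: first packet needs 4·t_tx to clear all hops; remaining 114 packets each add one t_tx.
Total = (4+115-1)·t_tx + 4·t_prop = 118·0.00109091 + 4·4.705e-05 = 0.1289 ms.

0.1289 ms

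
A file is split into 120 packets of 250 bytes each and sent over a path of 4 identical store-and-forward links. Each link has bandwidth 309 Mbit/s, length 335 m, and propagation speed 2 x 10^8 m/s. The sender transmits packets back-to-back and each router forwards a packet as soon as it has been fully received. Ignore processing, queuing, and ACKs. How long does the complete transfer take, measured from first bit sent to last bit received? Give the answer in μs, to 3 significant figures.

803 μs

Per-hop transmission t_tx = L/R = 2000/309000000 = 6.47249 μs.
Per-hop propagation t_prop = 335/200000000 = 1.675 μs.
Pipeline fill: first packet needs 4·t_tx to clear all hops; remaining 119 packets each add one t_tx.
Total = (4+120-1)·t_tx + 4·t_prop = 123·6.47249 + 4·1.675 = 803 μs.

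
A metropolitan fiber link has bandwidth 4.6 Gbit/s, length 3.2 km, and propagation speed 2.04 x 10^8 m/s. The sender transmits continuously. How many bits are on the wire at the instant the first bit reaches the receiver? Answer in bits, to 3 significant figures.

Propagation delay = 3200 / 204000000 = 1.56863e-05 s.
BDP = R × t_prop = 4600000000 × 1.56863e-05 = 72156.9 bits.

72200 bits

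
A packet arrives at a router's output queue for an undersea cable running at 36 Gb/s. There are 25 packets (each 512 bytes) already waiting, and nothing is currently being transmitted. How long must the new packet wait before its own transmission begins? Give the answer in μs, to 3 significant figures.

2.84 μs

Each queued packet: L/R = 4096/36000000000 = 0.113778 μs.
25 queued → 2.84444 μs.
Queuing delay = 2.84 μs.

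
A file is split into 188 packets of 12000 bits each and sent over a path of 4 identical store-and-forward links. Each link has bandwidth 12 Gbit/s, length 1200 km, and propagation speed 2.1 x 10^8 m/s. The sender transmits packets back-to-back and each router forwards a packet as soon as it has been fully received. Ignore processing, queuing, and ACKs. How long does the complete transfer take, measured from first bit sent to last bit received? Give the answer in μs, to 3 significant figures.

23000 μs

Per-hop transmission t_tx = L/R = 12000/12000000000 = 1 μs.
Per-hop propagation t_prop = 1200000/210000000 = 5714.29 μs.
Pipeline fill: first packet needs 4·t_tx to clear all hops; remaining 187 packets each add one t_tx.
Total = (4+188-1)·t_tx + 4·t_prop = 191·1 + 4·5714.29 = 23000 μs.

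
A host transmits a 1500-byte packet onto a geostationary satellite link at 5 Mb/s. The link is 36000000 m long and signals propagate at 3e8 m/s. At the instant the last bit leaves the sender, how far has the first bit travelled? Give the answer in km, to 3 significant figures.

t_tx = L/R = 12000/5000000 = 0.0024 s.
Distance = s × t_tx = 300000000 × 0.0024 = 720 km.

720 km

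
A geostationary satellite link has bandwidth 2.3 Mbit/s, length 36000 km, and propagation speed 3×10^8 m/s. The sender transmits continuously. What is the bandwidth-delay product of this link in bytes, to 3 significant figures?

34500 bytes

Propagation delay = 36000000 / 300000000 = 0.12 s.
BDP = R × t_prop = 2300000 × 0.12 = 276000 bits.
In bytes: 276000/8 = 34500 bytes.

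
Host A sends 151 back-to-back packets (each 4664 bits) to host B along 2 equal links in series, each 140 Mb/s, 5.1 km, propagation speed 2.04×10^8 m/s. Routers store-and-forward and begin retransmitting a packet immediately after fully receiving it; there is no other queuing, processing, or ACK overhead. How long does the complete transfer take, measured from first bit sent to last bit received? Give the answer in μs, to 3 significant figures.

5110 μs

Per-hop transmission t_tx = L/R = 4664/140000000 = 33.3143 μs.
Per-hop propagation t_prop = 5100/204000000 = 25 μs.
Pipeline fill: first packet needs 2·t_tx to clear all hops; remaining 150 packets each add one t_tx.
Total = (2+151-1)·t_tx + 2·t_prop = 152·33.3143 + 2·25 = 5110 μs.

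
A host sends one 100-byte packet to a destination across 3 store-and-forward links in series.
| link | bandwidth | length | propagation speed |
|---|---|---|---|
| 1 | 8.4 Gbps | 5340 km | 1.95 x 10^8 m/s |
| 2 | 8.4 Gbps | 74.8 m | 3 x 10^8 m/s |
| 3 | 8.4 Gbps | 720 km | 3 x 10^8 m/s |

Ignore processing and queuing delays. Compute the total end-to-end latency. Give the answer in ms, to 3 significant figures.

L = 100 × 8 = 800 bits.
Transmission delay per hop = L/R = 800/8400000000 = 9.52381e-05 ms; 3 hops → 0.000285714 ms.
Propagation delays (d/s per hop): 27.3846, 0.000249333, 2.4 ms; sum = 29.7849 ms.
End-to-end = 29.8 ms.

29.8 ms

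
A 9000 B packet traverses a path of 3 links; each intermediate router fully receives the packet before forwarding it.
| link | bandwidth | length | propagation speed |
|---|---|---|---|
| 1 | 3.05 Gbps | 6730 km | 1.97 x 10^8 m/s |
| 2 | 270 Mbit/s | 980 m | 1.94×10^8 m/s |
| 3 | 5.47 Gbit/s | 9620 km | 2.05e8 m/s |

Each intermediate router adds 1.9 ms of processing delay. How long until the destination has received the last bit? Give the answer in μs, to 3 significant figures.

85200 μs

L = 9000 × 8 = 72000 bits.
Transmission delays (L/R per hop): 23.6066, 266.667, 13.1627 μs; sum = 303.436 μs.
Propagation delays (d/s per hop): 34162.4, 5.05155, 46926.8 μs; sum = 81094.3 μs.
Processing at 2 router(s): 2 × 1.9 ms = 3800 μs.
End-to-end = 85200 μs.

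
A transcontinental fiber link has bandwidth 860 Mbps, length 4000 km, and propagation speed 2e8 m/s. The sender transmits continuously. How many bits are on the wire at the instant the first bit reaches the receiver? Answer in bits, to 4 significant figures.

17200000 bits

Propagation delay = 4000000 / 200000000 = 0.02 s.
BDP = R × t_prop = 860000000 × 0.02 = 17200000 bits.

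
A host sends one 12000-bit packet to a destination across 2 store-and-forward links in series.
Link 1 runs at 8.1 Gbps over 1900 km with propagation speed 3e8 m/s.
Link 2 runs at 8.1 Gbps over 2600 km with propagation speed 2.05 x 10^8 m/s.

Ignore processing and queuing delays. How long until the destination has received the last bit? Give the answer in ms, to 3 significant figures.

19.0 ms

Transmission delay per hop = L/R = 12000/8100000000 = 0.00148148 ms; 2 hops → 0.00296296 ms.
Propagation delays (d/s per hop): 6.33333, 12.6829 ms; sum = 19.0163 ms.
End-to-end = 19.0 ms.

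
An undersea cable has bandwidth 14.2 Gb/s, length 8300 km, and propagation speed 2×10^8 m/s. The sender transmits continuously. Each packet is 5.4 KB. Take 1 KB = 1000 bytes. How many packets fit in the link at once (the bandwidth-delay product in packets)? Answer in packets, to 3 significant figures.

13600 packets

Propagation delay = 8300000 / 200000000 = 0.0415 s.
BDP = R × t_prop = 14200000000 × 0.0415 = 589300000 bits.
In packets of 43200 bits: 13600 packets.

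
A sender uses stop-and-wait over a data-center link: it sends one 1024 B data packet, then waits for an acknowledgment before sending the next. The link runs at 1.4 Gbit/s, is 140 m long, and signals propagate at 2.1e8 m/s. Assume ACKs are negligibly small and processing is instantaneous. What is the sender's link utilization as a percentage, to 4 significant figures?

81.44 %

t_tx = L/R = 8192/1400000000 = 5.85143e-06 s.
t_prop = 140/210000000 = 6.66667e-07 s; RTT = 1.33333e-06 s.
Cycle = t_tx + RTT = 7.18476e-06 s.
Utilization = t_tx / cycle = 5.85143e-06/7.18476e-06 = 81.44 %.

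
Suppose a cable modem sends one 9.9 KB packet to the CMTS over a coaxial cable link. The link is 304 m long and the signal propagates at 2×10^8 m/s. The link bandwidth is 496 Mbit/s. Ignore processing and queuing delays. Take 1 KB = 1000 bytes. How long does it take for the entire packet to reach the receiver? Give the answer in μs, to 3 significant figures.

161 μs

L = 79200 bits.
Transmission delay = L/R = 79200 / 496000000 = 159.677 μs.
Propagation delay = d/s = 304 m / 200000000 m/s = 1.52 μs.
Total = 161 μs.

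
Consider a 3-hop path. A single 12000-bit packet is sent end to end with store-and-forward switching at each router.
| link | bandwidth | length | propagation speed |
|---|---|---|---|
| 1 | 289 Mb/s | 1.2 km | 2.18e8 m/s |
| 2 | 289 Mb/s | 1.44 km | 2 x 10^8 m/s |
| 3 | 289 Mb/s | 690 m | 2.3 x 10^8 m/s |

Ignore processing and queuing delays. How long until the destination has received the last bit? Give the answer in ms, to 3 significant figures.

Transmission delay per hop = L/R = 12000/289000000 = 0.0415225 ms; 3 hops → 0.124567 ms.
Propagation delays (d/s per hop): 0.00550459, 0.0072, 0.003 ms; sum = 0.0157046 ms.
End-to-end = 0.140 ms.

0.140 ms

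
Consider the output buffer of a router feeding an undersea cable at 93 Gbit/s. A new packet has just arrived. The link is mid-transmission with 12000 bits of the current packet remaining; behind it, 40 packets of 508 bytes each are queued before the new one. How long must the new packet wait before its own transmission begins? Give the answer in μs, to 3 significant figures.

1.88 μs

Each queued packet: L/R = 4064/93000000000 = 0.0436989 μs.
40 queued → 1.74796 μs.
Plus remaining 12000 bits of current packet: 0.129032 μs.
Queuing delay = 1.88 μs.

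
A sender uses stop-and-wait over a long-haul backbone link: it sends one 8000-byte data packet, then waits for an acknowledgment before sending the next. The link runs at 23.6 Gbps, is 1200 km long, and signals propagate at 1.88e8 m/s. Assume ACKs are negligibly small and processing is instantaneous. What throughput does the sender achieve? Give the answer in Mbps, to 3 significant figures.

t_tx = L/R = 64000/23600000000 = 2.71186e-06 s.
t_prop = 1200000/188000000 = 0.00638298 s; RTT = 0.012766 s.
Cycle = t_tx + RTT = 0.0127687 s.
Throughput = L / cycle = 64000 / 0.0127687 = 5.01 Mbps.

5.01 Mbps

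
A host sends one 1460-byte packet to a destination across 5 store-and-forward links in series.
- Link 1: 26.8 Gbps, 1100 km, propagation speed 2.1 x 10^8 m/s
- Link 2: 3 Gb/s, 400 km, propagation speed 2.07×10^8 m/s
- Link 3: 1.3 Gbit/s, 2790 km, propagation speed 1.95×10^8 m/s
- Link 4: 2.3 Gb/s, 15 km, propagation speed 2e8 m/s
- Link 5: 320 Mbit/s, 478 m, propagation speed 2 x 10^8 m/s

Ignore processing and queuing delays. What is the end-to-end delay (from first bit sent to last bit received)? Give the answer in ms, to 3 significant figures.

L = 1460 × 8 = 11680 bits.
Transmission delays (L/R per hop): 0.000435821, 0.00389333, 0.00898462, 0.00507826, 0.0365 ms; sum = 0.054892 ms.
Propagation delays (d/s per hop): 5.2381, 1.93237, 14.3077, 0.075, 0.00239 ms; sum = 21.5555 ms.
End-to-end = 21.6 ms.

21.6 ms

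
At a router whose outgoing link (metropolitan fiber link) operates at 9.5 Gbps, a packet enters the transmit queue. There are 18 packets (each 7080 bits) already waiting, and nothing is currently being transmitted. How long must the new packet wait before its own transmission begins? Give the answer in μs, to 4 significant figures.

13.41 μs

Each queued packet: L/R = 7080/9500000000 = 0.745263 μs.
18 queued → 13.4147 μs.
Queuing delay = 13.41 μs.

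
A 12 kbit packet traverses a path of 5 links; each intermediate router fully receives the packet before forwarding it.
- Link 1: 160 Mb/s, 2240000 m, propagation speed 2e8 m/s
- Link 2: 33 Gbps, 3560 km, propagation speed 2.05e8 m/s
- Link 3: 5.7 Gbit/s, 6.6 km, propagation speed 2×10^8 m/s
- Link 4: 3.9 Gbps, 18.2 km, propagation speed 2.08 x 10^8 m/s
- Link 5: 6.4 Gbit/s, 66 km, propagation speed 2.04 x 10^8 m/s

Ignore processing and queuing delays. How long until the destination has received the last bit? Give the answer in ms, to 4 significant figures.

L = 12000 bits.
Transmission delays (L/R per hop): 0.075, 0.000363636, 0.00210526, 0.00307692, 0.001875 ms; sum = 0.0824208 ms.
Propagation delays (d/s per hop): 11.2, 17.3659, 0.033, 0.0875, 0.323529 ms; sum = 29.0099 ms.
End-to-end = 29.09 ms.

29.09 ms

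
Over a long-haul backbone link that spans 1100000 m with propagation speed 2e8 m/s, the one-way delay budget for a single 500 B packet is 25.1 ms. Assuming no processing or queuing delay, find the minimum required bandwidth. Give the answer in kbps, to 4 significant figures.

L = 4000 bits.
Propagation delay = 1100000 / 200000000 = 5.5 ms.
Transmission budget = 25.1 − 5.5 = 19.6 ms.
R ≥ L / t_tx = 4000 bits / 0.0196 s = 204.1 kbps.

204.1 kbps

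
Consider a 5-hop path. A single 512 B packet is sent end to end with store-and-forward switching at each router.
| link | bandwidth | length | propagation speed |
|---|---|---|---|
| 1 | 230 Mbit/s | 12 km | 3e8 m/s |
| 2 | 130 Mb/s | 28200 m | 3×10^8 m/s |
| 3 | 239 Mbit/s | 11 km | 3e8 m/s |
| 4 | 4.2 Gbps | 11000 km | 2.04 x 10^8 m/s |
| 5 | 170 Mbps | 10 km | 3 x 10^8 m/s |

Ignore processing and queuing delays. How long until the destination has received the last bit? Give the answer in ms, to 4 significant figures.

54.22 ms

L = 512 × 8 = 4096 bits.
Transmission delays (L/R per hop): 0.0178087, 0.0315077, 0.0171381, 0.000975238, 0.0240941 ms; sum = 0.0915238 ms.
Propagation delays (d/s per hop): 0.04, 0.094, 0.0366667, 53.9216, 0.0333333 ms; sum = 54.1256 ms.
End-to-end = 54.22 ms.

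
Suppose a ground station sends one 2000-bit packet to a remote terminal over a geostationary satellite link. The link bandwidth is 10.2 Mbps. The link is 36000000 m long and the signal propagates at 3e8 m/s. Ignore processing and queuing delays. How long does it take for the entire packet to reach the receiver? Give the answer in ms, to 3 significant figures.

Transmission delay = L/R = 2000 / 10200000 = 0.196078 ms.
Propagation delay = d/s = 36000000 m / 300000000 m/s = 120 ms.
Total = 120 ms.

120 ms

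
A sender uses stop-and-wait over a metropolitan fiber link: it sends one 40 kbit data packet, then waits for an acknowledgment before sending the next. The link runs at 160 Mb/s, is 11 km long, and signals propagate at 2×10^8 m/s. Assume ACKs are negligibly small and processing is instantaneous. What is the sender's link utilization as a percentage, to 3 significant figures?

t_tx = L/R = 40000/160000000 = 0.00025 s.
t_prop = 11000/200000000 = 5.5e-05 s; RTT = 0.00011 s.
Cycle = t_tx + RTT = 0.00036 s.
Utilization = t_tx / cycle = 0.00025/0.00036 = 69.4 %.

69.4 %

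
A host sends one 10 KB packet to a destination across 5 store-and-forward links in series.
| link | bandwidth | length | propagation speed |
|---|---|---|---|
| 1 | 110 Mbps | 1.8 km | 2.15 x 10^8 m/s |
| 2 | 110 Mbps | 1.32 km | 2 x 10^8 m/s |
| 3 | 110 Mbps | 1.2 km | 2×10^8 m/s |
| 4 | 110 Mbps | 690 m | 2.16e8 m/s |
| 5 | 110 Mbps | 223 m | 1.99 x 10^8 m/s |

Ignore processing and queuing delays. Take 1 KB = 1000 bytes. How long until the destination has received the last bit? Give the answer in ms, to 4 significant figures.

L = 80000 bits.
Transmission delay per hop = L/R = 80000/110000000 = 0.727273 ms; 5 hops → 3.63636 ms.
Propagation delays (d/s per hop): 0.00837209, 0.0066, 0.006, 0.00319444, 0.0011206 ms; sum = 0.0252871 ms.
End-to-end = 3.662 ms.

3.662 ms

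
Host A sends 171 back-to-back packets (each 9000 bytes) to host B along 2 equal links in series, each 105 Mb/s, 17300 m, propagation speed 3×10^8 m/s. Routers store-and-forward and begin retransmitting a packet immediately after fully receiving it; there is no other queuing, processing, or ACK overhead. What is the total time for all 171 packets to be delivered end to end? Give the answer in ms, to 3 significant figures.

Per-hop transmission t_tx = L/R = 72000/105000000 = 0.685714 ms.
Per-hop propagation t_prop = 17300/300000000 = 0.0576667 ms.
Pipeline fill: first packet needs 2·t_tx to clear all hops; remaining 170 packets each add one t_tx.
Total = (2+171-1)·t_tx + 2·t_prop = 172·0.685714 + 2·0.0576667 = 118 ms.

118 ms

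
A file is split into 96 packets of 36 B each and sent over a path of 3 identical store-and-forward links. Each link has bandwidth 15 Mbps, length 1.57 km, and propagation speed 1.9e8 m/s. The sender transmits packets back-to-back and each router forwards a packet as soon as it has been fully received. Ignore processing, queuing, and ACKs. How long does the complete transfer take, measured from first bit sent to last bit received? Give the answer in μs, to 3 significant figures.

1910 μs

Per-hop transmission t_tx = L/R = 288/15000000 = 19.2 μs.
Per-hop propagation t_prop = 1570/190000000 = 8.26316 μs.
Pipeline fill: first packet needs 3·t_tx to clear all hops; remaining 95 packets each add one t_tx.
Total = (3+96-1)·t_tx + 3·t_prop = 98·19.2 + 3·8.26316 = 1910 μs.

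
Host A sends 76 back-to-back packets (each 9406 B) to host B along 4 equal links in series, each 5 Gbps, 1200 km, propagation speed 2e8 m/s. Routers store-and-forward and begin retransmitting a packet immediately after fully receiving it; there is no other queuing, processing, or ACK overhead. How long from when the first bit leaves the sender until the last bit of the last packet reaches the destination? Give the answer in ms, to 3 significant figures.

25.2 ms

Per-hop transmission t_tx = L/R = 75248/5000000000 = 0.0150496 ms.
Per-hop propagation t_prop = 1200000/200000000 = 6 ms.
Pipeline fill: first packet needs 4·t_tx to clear all hops; remaining 75 packets each add one t_tx.
Total = (4+76-1)·t_tx + 4·t_prop = 79·0.0150496 + 4·6 = 25.2 ms.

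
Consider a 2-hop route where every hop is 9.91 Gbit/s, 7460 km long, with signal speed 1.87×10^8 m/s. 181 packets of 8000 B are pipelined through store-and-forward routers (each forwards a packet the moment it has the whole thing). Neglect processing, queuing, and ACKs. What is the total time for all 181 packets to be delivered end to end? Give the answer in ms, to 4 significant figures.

Per-hop transmission t_tx = L/R = 64000/9910000000 = 0.00645812 ms.
Per-hop propagation t_prop = 7460000/187000000 = 39.893 ms.
Pipeline fill: first packet needs 2·t_tx to clear all hops; remaining 180 packets each add one t_tx.
Total = (2+181-1)·t_tx + 2·t_prop = 182·0.00645812 + 2·39.893 = 80.96 ms.

80.96 ms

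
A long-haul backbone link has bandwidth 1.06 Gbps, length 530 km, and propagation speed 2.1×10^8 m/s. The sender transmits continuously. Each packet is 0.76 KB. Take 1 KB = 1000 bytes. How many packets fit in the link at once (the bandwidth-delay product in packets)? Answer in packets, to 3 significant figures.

440 packets

Propagation delay = 530000 / 210000000 = 0.00252381 s.
BDP = R × t_prop = 1060000000 × 0.00252381 = 2675240 bits.
In packets of 6080 bits: 440 packets.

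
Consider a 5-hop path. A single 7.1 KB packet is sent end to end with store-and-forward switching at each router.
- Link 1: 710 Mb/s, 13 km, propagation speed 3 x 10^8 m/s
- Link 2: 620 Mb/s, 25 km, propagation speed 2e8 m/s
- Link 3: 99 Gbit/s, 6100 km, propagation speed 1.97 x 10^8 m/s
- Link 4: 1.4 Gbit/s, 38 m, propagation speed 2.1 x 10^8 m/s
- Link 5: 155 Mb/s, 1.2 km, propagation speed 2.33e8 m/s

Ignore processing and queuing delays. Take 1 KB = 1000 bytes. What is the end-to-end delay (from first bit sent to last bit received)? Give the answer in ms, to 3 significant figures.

31.7 ms

L = 56800 bits.
Transmission delays (L/R per hop): 0.08, 0.0916129, 0.000573737, 0.0405714, 0.366452 ms; sum = 0.57921 ms.
Propagation delays (d/s per hop): 0.0433333, 0.125, 30.9645, 0.000180952, 0.00515021 ms; sum = 31.1381 ms.
End-to-end = 31.7 ms.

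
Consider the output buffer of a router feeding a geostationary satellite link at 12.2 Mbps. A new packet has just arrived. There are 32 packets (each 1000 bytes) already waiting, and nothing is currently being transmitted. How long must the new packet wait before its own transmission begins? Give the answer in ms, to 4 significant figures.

20.98 ms

Each queued packet: L/R = 8000/12200000 = 0.655738 ms.
32 queued → 20.9836 ms.
Queuing delay = 20.98 ms.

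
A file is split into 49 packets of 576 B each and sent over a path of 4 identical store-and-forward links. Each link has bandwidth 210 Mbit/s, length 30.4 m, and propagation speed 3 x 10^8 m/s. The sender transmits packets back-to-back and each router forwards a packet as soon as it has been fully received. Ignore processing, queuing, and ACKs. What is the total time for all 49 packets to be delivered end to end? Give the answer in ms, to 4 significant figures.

Per-hop transmission t_tx = L/R = 4608/210000000 = 0.0219429 ms.
Per-hop propagation t_prop = 30.4/300000000 = 0.000101333 ms.
Pipeline fill: first packet needs 4·t_tx to clear all hops; remaining 48 packets each add one t_tx.
Total = (4+49-1)·t_tx + 4·t_prop = 52·0.0219429 + 4·0.000101333 = 1.141 ms.

1.141 ms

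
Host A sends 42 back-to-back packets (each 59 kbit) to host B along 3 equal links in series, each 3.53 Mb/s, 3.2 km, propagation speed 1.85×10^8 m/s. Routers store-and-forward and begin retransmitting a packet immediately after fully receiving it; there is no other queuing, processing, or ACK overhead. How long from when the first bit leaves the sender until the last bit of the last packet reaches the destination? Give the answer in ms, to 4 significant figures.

Per-hop transmission t_tx = L/R = 59000/3530000 = 16.7139 ms.
Per-hop propagation t_prop = 3200/185000000 = 0.0172973 ms.
Pipeline fill: first packet needs 3·t_tx to clear all hops; remaining 41 packets each add one t_tx.
Total = (3+42-1)·t_tx + 3·t_prop = 44·16.7139 + 3·0.0172973 = 735.5 ms.

735.5 ms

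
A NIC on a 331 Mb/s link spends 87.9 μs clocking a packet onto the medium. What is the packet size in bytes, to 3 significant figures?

3640 bytes

L = R × t_tx = 331000000 b/s × 8.79e-05 s = 29094.9 bits.
In bytes: 29094.9 / 8 = 3640 bytes.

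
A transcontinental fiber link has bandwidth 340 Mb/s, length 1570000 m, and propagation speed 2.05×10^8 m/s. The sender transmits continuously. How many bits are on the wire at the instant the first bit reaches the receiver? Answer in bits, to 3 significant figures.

Propagation delay = 1570000 / 2.05e+08 = 0.00765854 s.
BDP = R × t_prop = 340000000 × 0.00765854 = 2603900 bits.

2600000 bits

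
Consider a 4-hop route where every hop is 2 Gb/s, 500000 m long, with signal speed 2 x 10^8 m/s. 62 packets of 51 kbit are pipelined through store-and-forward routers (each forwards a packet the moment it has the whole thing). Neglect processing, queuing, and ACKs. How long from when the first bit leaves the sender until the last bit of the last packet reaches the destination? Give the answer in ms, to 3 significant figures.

11.7 ms

Per-hop transmission t_tx = L/R = 51000/2000000000 = 0.0255 ms.
Per-hop propagation t_prop = 500000/200000000 = 2.5 ms.
Pipeline fill: first packet needs 4·t_tx to clear all hops; remaining 61 packets each add one t_tx.
Total = (4+62-1)·t_tx + 4·t_prop = 65·0.0255 + 4·2.5 = 11.7 ms.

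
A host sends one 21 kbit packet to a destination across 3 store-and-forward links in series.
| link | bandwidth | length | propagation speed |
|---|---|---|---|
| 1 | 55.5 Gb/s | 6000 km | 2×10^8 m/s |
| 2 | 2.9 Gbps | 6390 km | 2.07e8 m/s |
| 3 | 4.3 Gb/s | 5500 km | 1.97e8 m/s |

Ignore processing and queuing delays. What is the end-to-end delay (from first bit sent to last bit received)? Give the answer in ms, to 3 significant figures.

L = 21000 bits.
Transmission delays (L/R per hop): 0.000378378, 0.00724138, 0.00488372 ms; sum = 0.0125035 ms.
Propagation delays (d/s per hop): 30, 30.8696, 27.9188 ms; sum = 88.7883 ms.
End-to-end = 88.8 ms.

88.8 ms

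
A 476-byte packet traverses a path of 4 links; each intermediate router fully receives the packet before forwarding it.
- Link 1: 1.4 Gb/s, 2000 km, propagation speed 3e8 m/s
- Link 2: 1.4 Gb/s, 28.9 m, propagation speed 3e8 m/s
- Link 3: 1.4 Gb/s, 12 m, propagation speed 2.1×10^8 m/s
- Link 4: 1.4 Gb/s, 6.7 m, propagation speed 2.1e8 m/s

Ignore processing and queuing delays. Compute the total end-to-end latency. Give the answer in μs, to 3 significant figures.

L = 476 × 8 = 3808 bits.
Transmission delay per hop = L/R = 3808/1400000000 = 2.72 μs; 4 hops → 10.88 μs.
Propagation delays (d/s per hop): 6666.67, 0.0963333, 0.0571429, 0.0319048 μs; sum = 6666.85 μs.
End-to-end = 6680 μs.

6680 μs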